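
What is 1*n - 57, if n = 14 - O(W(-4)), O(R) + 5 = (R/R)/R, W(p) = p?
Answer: -151/4 ≈ -37.750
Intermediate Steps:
O(R) = -5 + 1/R (O(R) = -5 + (R/R)/R = -5 + 1/R)
n = 77/4 (n = 14 - (-5 + 1/(-4)) = 14 - (-5 - ¼) = 14 - 1*(-21/4) = 14 + 21/4 = 77/4 ≈ 19.250)
1*n - 57 = 1*(77/4) - 57 = 77/4 - 57 = -151/4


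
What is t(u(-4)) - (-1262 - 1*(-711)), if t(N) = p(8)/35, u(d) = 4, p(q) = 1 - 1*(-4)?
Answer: 3858/7 ≈ 551.14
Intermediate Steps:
p(q) = 5 (p(q) = 1 + 4 = 5)
t(N) = 1/7 (t(N) = 5/35 = 5*(1/35) = 1/7)
t(u(-4)) - (-1262 - 1*(-711)) = 1/7 - (-1262 - 1*(-711)) = 1/7 - (-1262 + 711) = 1/7 - 1*(-551) = 1/7 + 551 = 3858/7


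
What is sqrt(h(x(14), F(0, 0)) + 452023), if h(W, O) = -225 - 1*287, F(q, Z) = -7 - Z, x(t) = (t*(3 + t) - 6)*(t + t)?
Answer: sqrt(451511) ≈ 671.95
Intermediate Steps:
x(t) = 2*t*(-6 + t*(3 + t)) (x(t) = (-6 + t*(3 + t))*(2*t) = 2*t*(-6 + t*(3 + t)))
h(W, O) = -512 (h(W, O) = -225 - 287 = -512)
sqrt(h(x(14), F(0, 0)) + 452023) = sqrt(-512 + 452023) = sqrt(451511)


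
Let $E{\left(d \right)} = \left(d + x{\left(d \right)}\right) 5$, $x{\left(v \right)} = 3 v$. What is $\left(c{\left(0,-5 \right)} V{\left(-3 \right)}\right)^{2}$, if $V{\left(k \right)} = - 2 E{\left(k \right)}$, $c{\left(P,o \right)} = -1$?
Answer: $14400$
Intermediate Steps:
$E{\left(d \right)} = 20 d$ ($E{\left(d \right)} = \left(d + 3 d\right) 5 = 4 d 5 = 20 d$)
$V{\left(k \right)} = - 40 k$ ($V{\left(k \right)} = - 2 \cdot 20 k = - 40 k$)
$\left(c{\left(0,-5 \right)} V{\left(-3 \right)}\right)^{2} = \left(- \left(-40\right) \left(-3\right)\right)^{2} = \left(\left(-1\right) 120\right)^{2} = \left(-120\right)^{2} = 14400$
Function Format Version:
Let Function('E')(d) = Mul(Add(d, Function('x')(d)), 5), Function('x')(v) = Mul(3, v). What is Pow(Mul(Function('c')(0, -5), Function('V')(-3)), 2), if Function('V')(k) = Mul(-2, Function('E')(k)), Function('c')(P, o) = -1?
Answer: 14400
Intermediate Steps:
Function('E')(d) = Mul(20, d) (Function('E')(d) = Mul(Add(d, Mul(3, d)), 5) = Mul(Mul(4, d), 5) = Mul(20, d))
Function('V')(k) = Mul(-40, k) (Function('V')(k) = Mul(-2, Mul(20, k)) = Mul(-40, k))
Pow(Mul(Function('c')(0, -5), Function('V')(-3)), 2) = Pow(Mul(-1, Mul(-40, -3)), 2) = Pow(Mul(-1, 120), 2) = Pow(-120, 2) = 14400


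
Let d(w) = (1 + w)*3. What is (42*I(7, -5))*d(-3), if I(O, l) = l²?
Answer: -6300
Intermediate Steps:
d(w) = 3 + 3*w
(42*I(7, -5))*d(-3) = (42*(-5)²)*(3 + 3*(-3)) = (42*25)*(3 - 9) = 1050*(-6) = -6300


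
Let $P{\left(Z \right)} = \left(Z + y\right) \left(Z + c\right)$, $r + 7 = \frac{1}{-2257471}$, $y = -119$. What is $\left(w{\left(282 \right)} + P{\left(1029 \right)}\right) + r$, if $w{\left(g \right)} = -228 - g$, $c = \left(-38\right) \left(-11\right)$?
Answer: $\frac{2971402976162}{2257471} \approx 1.3163 \cdot 10^{6}$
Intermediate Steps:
$c = 418$
$r = - \frac{15802298}{2257471}$ ($r = -7 + \frac{1}{-2257471} = -7 - \frac{1}{2257471} = - \frac{15802298}{2257471} \approx -7.0$)
$P{\left(Z \right)} = \left(-119 + Z\right) \left(418 + Z\right)$ ($P{\left(Z \right)} = \left(Z - 119\right) \left(Z + 418\right) = \left(-119 + Z\right) \left(418 + Z\right)$)
$\left(w{\left(282 \right)} + P{\left(1029 \right)}\right) + r = \left(\left(-228 - 282\right) + \left(-49742 + 1029^{2} + 299 \cdot 1029\right)\right) - \frac{15802298}{2257471} = \left(\left(-228 - 282\right) + \left(-49742 + 1058841 + 307671\right)\right) - \frac{15802298}{2257471} = \left(-510 + 1316770\right) - \frac{15802298}{2257471} = 1316260 - \frac{15802298}{2257471} = \frac{2971402976162}{2257471}$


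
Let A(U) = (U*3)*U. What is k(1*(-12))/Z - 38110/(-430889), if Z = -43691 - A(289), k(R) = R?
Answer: 5609595304/63395405903 ≈ 0.088486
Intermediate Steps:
A(U) = 3*U² (A(U) = (3*U)*U = 3*U²)
Z = -294254 (Z = -43691 - 3*289² = -43691 - 3*83521 = -43691 - 1*250563 = -43691 - 250563 = -294254)
k(1*(-12))/Z - 38110/(-430889) = (1*(-12))/(-294254) - 38110/(-430889) = -12*(-1/294254) - 38110*(-1/430889) = 6/147127 + 38110/430889 = 5609595304/63395405903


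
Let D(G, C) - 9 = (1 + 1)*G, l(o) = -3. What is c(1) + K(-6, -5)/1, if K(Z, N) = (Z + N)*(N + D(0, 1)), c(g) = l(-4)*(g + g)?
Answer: -50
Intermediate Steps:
D(G, C) = 9 + 2*G (D(G, C) = 9 + (1 + 1)*G = 9 + 2*G)
c(g) = -6*g (c(g) = -3*(g + g) = -6*g)
K(Z, N) = (9 + N)*(N + Z) (K(Z, N) = (Z + N)*(N + (9 + 2*0)) = (N + Z)*(N + (9 + 0)) = (N + Z)*(N + 9) = (N + Z)*(9 + N) = (9 + N)*(N + Z))
c(1) + K(-6, -5)/1 = -6*1 + ((-5)² + 9*(-5) + 9*(-6) - 5*(-6))/1 = -6 + 1*(25 - 45 - 54 + 30) = -6 + 1*(-44) = -6 - 44 = -50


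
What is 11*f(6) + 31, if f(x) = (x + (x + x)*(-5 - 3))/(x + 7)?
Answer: -587/13 ≈ -45.154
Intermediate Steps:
f(x) = -15*x/(7 + x) (f(x) = (x + (2*x)*(-8))/(7 + x) = (x - 16*x)/(7 + x) = (-15*x)/(7 + x) = -15*x/(7 + x))
11*f(6) + 31 = 11*(-15*6/(7 + 6)) + 31 = 11*(-15*6/13) + 31 = 11*(-15*6*1/13) + 31 = 11*(-90/13) + 31 = -990/13 + 31 = -587/13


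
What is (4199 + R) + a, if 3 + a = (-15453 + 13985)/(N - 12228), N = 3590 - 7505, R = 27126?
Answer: 505632514/16143 ≈ 31322.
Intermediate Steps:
N = -3915
a = -46961/16143 (a = -3 + (-15453 + 13985)/(-3915 - 12228) = -3 - 1468/(-16143) = -3 - 1468*(-1/16143) = -3 + 1468/16143 = -46961/16143 ≈ -2.9091)
(4199 + R) + a = (4199 + 27126) - 46961/16143 = 31325 - 46961/16143 = 505632514/16143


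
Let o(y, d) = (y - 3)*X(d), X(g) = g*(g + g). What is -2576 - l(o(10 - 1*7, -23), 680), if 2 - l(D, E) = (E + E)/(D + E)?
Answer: -2576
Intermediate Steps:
X(g) = 2*g**2 (X(g) = g*(2*g) = 2*g**2)
o(y, d) = 2*d**2*(-3 + y) (o(y, d) = (y - 3)*(2*d**2) = (-3 + y)*(2*d**2) = 2*d**2*(-3 + y))
l(D, E) = 2 - 2*E/(D + E) (l(D, E) = 2 - (E + E)/(D + E) = 2 - 2*E/(D + E))
-2576 - l(o(10 - 1*7, -23), 680) = -2576 - 2*2*(-23)**2*(-3 + (10 - 1*7))/(2*(-23)**2*(-3 + (10 - 1*7)) + 680) = -2576 - 2*2*529*(-3 + (10 - 7))/(2*529*(-3 + (10 - 7)) + 680) = -2576 - 2*2*529*(-3 + 3)/(2*529*(-3 + 3) + 680) = -2576 - 2*2*529*0/(2*529*0 + 680) = -2576 - 2*0/(0 + 680) = -2576 - 2*0/680 = -2576 - 1*0 = -2576 + 0 = -2576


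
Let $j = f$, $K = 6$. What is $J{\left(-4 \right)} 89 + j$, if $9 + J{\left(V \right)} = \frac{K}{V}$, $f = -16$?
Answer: $- \frac{1901}{2} \approx -950.5$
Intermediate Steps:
$j = -16$
$J{\left(V \right)} = -9 + \frac{6}{V}$
$J{\left(-4 \right)} 89 + j = \left(-9 + \frac{6}{-4}\right) 89 - 16 = \left(-9 + 6 \left(- \frac{1}{4}\right)\right) 89 - 16 = \left(-9 - \frac{3}{2}\right) 89 - 16 = \left(- \frac{21}{2}\right) 89 - 16 = - \frac{1869}{2} - 16 = - \frac{1901}{2}$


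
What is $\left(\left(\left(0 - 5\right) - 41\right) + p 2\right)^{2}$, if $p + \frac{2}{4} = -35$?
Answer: $13689$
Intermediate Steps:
$p = - \frac{71}{2}$ ($p = - \frac{1}{2} - 35 = - \frac{71}{2} \approx -35.5$)
$\left(\left(\left(0 - 5\right) - 41\right) + p 2\right)^{2} = \left(\left(\left(0 - 5\right) - 41\right) - 71\right)^{2} = \left(\left(-5 - 41\right) - 71\right)^{2} = \left(-46 - 71\right)^{2} = \left(-117\right)^{2} = 13689$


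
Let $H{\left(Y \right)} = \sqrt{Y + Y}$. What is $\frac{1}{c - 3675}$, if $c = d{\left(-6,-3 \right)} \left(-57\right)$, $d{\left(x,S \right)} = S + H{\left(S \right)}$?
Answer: $\frac{i}{3 \left(- 1168 i + 19 \sqrt{6}\right)} \approx -0.00028494 + 1.1354 \cdot 10^{-5} i$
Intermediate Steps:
$H{\left(Y \right)} = \sqrt{2} \sqrt{Y}$ ($H{\left(Y \right)} = \sqrt{2 Y} = \sqrt{2} \sqrt{Y}$)
$d{\left(x,S \right)} = S + \sqrt{2} \sqrt{S}$
$c = 171 - 57 i \sqrt{6}$ ($c = \left(-3 + \sqrt{2} \sqrt{-3}\right) \left(-57\right) = \left(-3 + \sqrt{2} i \sqrt{3}\right) \left(-57\right) = \left(-3 + i \sqrt{6}\right) \left(-57\right) = 171 - 57 i \sqrt{6} \approx 171.0 - 139.62 i$)
$\frac{1}{c - 3675} = \frac{1}{\left(171 - 57 i \sqrt{6}\right) - 3675} = \frac{1}{-3504 - 57 i \sqrt{6}}$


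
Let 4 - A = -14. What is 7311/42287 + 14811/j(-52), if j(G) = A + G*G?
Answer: 646213299/115105214 ≈ 5.6141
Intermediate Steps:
A = 18 (A = 4 - 1*(-14) = 4 + 14 = 18)
j(G) = 18 + G**2 (j(G) = 18 + G*G = 18 + G**2)
7311/42287 + 14811/j(-52) = 7311/42287 + 14811/(18 + (-52)**2) = 7311*(1/42287) + 14811/(18 + 2704) = 7311/42287 + 14811/2722 = 646213299/115105214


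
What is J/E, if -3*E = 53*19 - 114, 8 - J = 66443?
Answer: 199305/893 ≈ 223.19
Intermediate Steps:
J = -66435 (J = 8 - 1*66443 = 8 - 66443 = -66435)
E = -893/3 (E = -(53*19 - 114)/3 = -(1007 - 114)/3 = -1/3*893 = -893/3 ≈ -297.67)
J/E = -66435/(-893/3) = -66435*(-3/893) = 199305/893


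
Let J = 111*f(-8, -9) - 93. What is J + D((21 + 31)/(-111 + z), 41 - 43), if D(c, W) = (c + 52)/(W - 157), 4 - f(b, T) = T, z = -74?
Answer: 39700682/29415 ≈ 1349.7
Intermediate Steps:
f(b, T) = 4 - T
J = 1350 (J = 111*(4 - 1*(-9)) - 93 = 111*(4 + 9) - 93 = 111*13 - 93 = 1443 - 93 = 1350)
D(c, W) = (52 + c)/(-157 + W)
J + D((21 + 31)/(-111 + z), 41 - 43) = 1350 + (52 + (21 + 31)/(-111 - 74))/(-157 + (41 - 43)) = 1350 + (52 + 52/(-185))/(-157 - 2) = 1350 + (52 + 52*(-1/185))/(-159) = 1350 - (52 - 52/185)/159 = 1350 - 1/159*9568/185 = 1350 - 9568/29415 = 39700682/29415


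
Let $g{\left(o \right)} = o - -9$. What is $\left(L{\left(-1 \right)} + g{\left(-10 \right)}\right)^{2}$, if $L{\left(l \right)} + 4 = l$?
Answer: $36$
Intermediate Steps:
$g{\left(o \right)} = 9 + o$ ($g{\left(o \right)} = o + 9 = 9 + o$)
$L{\left(l \right)} = -4 + l$
$\left(L{\left(-1 \right)} + g{\left(-10 \right)}\right)^{2} = \left(\left(-4 - 1\right) + \left(9 - 10\right)\right)^{2} = \left(-5 - 1\right)^{2} = \left(-6\right)^{2} = 36$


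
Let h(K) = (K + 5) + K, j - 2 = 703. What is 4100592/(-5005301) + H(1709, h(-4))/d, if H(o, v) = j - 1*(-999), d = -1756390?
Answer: -3605383907892/4395630311695 ≈ -0.82022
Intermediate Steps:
j = 705 (j = 2 + 703 = 705)
h(K) = 5 + 2*K (h(K) = (5 + K) + K = 5 + 2*K)
H(o, v) = 1704 (H(o, v) = 705 - 1*(-999) = 705 + 999 = 1704)
4100592/(-5005301) + H(1709, h(-4))/d = 4100592/(-5005301) + 1704/(-1756390) = 4100592*(-1/5005301) + 1704*(-1/1756390) = -4100592/5005301 - 852/878195 = -3605383907892/4395630311695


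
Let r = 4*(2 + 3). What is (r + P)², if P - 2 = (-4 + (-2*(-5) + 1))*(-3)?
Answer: 1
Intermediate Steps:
P = -19 (P = 2 + (-4 + (-2*(-5) + 1))*(-3) = 2 + (-4 + (10 + 1))*(-3) = 2 + (-4 + 11)*(-3) = 2 + 7*(-3) = 2 - 21 = -19)
r = 20 (r = 4*5 = 20)
(r + P)² = (20 - 19)² = 1² = 1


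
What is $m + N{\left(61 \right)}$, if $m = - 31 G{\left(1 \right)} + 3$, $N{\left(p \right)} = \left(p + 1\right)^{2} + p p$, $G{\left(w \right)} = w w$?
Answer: $7537$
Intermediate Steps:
$G{\left(w \right)} = w^{2}$
$N{\left(p \right)} = p^{2} + \left(1 + p\right)^{2}$ ($N{\left(p \right)} = \left(1 + p\right)^{2} + p^{2} = p^{2} + \left(1 + p\right)^{2}$)
$m = -28$ ($m = - 31 \cdot 1^{2} + 3 = \left(-31\right) 1 + 3 = -31 + 3 = -28$)
$m + N{\left(61 \right)} = -28 + \left(61^{2} + \left(1 + 61\right)^{2}\right) = -28 + \left(3721 + 62^{2}\right) = -28 + \left(3721 + 3844\right) = -28 + 7565 = 7537$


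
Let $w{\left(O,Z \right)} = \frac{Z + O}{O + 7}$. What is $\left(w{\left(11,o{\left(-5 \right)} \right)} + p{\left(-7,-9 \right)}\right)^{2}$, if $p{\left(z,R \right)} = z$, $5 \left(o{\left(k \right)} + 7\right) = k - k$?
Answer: $\frac{3721}{81} \approx 45.938$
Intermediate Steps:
$o{\left(k \right)} = -7$ ($o{\left(k \right)} = -7 + \frac{k - k}{5} = -7 + \frac{1}{5} \cdot 0 = -7 + 0 = -7$)
$w{\left(O,Z \right)} = \frac{O + Z}{7 + O}$
$\left(w{\left(11,o{\left(-5 \right)} \right)} + p{\left(-7,-9 \right)}\right)^{2} = \left(\frac{11 - 7}{7 + 11} - 7\right)^{2} = \left(\frac{1}{18} \cdot 4 - 7\right)^{2} = \left(\frac{2}{9} - 7\right)^{2} = \left(- \frac{61}{9}\right)^{2} = \frac{3721}{81}$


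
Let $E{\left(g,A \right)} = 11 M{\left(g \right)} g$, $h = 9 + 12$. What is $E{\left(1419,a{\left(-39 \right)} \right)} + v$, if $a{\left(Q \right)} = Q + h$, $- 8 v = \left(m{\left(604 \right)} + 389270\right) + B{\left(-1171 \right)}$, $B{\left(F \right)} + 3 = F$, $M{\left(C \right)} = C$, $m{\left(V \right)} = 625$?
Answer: $\frac{176804647}{8} \approx 2.2101 \cdot 10^{7}$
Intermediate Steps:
$h = 21$
$B{\left(F \right)} = -3 + F$
$v = - \frac{388721}{8}$ ($v = - \frac{\left(625 + 389270\right) - 1174}{8} = - \frac{389895 - 1174}{8} = \left(- \frac{1}{8}\right) 388721 = - \frac{388721}{8} \approx -48590.0$)
$a{\left(Q \right)} = 21 + Q$ ($a{\left(Q \right)} = Q + 21 = 21 + Q$)
$E{\left(g,A \right)} = 11 g^{2}$ ($E{\left(g,A \right)} = 11 g g = 11 g^{2}$)
$E{\left(1419,a{\left(-39 \right)} \right)} + v = 11 \cdot 1419^{2} - \frac{388721}{8} = 11 \cdot 2013561 - \frac{388721}{8} = 22149171 - \frac{388721}{8} = \frac{176804647}{8}$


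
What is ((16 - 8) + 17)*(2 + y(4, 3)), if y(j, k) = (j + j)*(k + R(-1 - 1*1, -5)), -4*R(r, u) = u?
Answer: 900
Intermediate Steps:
R(r, u) = -u/4
y(j, k) = 2*j*(5/4 + k) (y(j, k) = (j + j)*(k - 1/4*(-5)) = (2*j)*(k + 5/4) = (2*j)*(5/4 + k) = 2*j*(5/4 + k))
((16 - 8) + 17)*(2 + y(4, 3)) = ((16 - 8) + 17)*(2 + (1/2)*4*(5 + 4*3)) = (8 + 17)*(2 + (1/2)*4*(5 + 12)) = 25*(2 + (1/2)*4*17) = 25*(2 + 34) = 25*36 = 900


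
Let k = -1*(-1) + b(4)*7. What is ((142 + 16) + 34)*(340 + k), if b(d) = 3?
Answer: 69504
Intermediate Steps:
k = 22 (k = -1*(-1) + 3*7 = 1 + 21 = 22)
((142 + 16) + 34)*(340 + k) = ((142 + 16) + 34)*(340 + 22) = (158 + 34)*362 = 192*362 = 69504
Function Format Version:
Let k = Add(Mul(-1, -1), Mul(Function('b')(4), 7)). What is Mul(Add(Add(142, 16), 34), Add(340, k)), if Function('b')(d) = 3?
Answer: 69504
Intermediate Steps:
k = 22 (k = Add(Mul(-1, -1), Mul(3, 7)) = Add(1, 21) = 22)
Mul(Add(Add(142, 16), 34), Add(340, k)) = Mul(Add(Add(142, 16), 34), Add(340, 22)) = Mul(Add(158, 34), 362) = Mul(192, 362) = 69504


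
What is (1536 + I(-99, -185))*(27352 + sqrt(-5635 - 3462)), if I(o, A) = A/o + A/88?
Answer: 4158622013/99 + 1216327*I*sqrt(9097)/792 ≈ 4.2006e+7 + 1.4648e+5*I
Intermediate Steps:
I(o, A) = A/88 + A/o (I(o, A) = A/o + A*(1/88) = A/o + A/88 = A/88 + A/o)
(1536 + I(-99, -185))*(27352 + sqrt(-5635 - 3462)) = (1536 + ((1/88)*(-185) - 185/(-99)))*(27352 + sqrt(-5635 - 3462)) = (1536 + (-185/88 - 185*(-1/99)))*(27352 + sqrt(-9097)) = (1536 + (-185/88 + 185/99))*(27352 + I*sqrt(9097)) = (1536 - 185/792)*(27352 + I*sqrt(9097)) = 1216327*(27352 + I*sqrt(9097))/792 = 4158622013/99 + 1216327*I*sqrt(9097)/792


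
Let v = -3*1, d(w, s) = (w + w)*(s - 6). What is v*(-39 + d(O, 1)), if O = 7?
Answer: 327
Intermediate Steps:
d(w, s) = 2*w*(-6 + s) (d(w, s) = (2*w)*(-6 + s) = 2*w*(-6 + s))
v = -3
v*(-39 + d(O, 1)) = -3*(-39 + 2*7*(-6 + 1)) = -3*(-39 + 2*7*(-5)) = -3*(-39 - 70) = -3*(-109) = 327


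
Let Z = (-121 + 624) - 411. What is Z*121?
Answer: 11132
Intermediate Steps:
Z = 92 (Z = 503 - 411 = 92)
Z*121 = 92*121 = 11132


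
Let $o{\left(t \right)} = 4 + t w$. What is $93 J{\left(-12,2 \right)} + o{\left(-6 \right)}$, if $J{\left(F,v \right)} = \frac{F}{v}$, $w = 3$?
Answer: $-572$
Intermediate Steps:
$o{\left(t \right)} = 4 + 3 t$ ($o{\left(t \right)} = 4 + t 3 = 4 + 3 t$)
$93 J{\left(-12,2 \right)} + o{\left(-6 \right)} = 93 \left(- \frac{12}{2}\right) + \left(4 + 3 \left(-6\right)\right) = 93 \left(\left(-12\right) \frac{1}{2}\right) + \left(4 - 18\right) = 93 \left(-6\right) - 14 = -558 - 14 = -572$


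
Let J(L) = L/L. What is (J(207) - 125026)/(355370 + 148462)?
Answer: -41675/167944 ≈ -0.24815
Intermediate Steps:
J(L) = 1
(J(207) - 125026)/(355370 + 148462) = (1 - 125026)/(355370 + 148462) = -125025/503832 = -125025*1/503832 = -41675/167944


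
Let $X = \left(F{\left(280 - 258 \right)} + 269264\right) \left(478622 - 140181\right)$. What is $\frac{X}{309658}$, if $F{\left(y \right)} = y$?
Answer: $\frac{425875809}{1447} \approx 2.9432 \cdot 10^{5}$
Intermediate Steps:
$X = 91137423126$ ($X = \left(\left(280 - 258\right) + 269264\right) \left(478622 - 140181\right) = \left(\left(280 - 258\right) + 269264\right) 338441 = \left(22 + 269264\right) 338441 = 269286 \cdot 338441 = 91137423126$)
$\frac{X}{309658} = \frac{91137423126}{309658} = 91137423126 \cdot \frac{1}{309658} = \frac{425875809}{1447}$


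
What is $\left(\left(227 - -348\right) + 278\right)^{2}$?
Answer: $727609$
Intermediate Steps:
$\left(\left(227 - -348\right) + 278\right)^{2} = \left(\left(227 + 348\right) + 278\right)^{2} = \left(575 + 278\right)^{2} = 853^{2} = 727609$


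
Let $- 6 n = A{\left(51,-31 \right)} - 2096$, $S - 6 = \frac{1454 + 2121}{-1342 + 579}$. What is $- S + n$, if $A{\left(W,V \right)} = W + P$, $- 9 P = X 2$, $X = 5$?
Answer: $\frac{13996483}{41202} \approx 339.7$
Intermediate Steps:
$S = \frac{1003}{763}$ ($S = 6 + \frac{1454 + 2121}{-1342 + 579} = 6 + \frac{3575}{-763} = 6 + 3575 \left(- \frac{1}{763}\right) = 6 - \frac{3575}{763} = \frac{1003}{763} \approx 1.3145$)
$P = - \frac{10}{9}$ ($P = - \frac{5 \cdot 2}{9} = \left(- \frac{1}{9}\right) 10 = - \frac{10}{9} \approx -1.1111$)
$A{\left(W,V \right)} = - \frac{10}{9} + W$ ($A{\left(W,V \right)} = W - \frac{10}{9} = - \frac{10}{9} + W$)
$n = \frac{18415}{54}$ ($n = - \frac{\left(- \frac{10}{9} + 51\right) - 2096}{6} = - \frac{\frac{449}{9} - 2096}{6} = \left(- \frac{1}{6}\right) \left(- \frac{18415}{9}\right) = \frac{18415}{54} \approx 341.02$)
$- S + n = \left(-1\right) \frac{1003}{763} + \frac{18415}{54} = - \frac{1003}{763} + \frac{18415}{54} = \frac{13996483}{41202}$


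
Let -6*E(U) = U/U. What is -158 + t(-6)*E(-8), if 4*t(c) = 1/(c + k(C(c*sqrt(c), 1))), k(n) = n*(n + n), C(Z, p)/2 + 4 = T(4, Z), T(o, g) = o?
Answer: -22751/144 ≈ -157.99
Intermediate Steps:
C(Z, p) = 0 (C(Z, p) = -8 + 2*4 = -8 + 8 = 0)
k(n) = 2*n**2 (k(n) = n*(2*n) = 2*n**2)
t(c) = 1/(4*c) (t(c) = 1/(4*(c + 2*0**2)) = 1/(4*(c + 2*0)) = 1/(4*(c + 0)) = 1/(4*c))
E(U) = -1/6 (E(U) = -U/(6*U) = -1/6*1 = -1/6)
-158 + t(-6)*E(-8) = -158 + ((1/4)/(-6))*(-1/6) = -158 + ((1/4)*(-1/6))*(-1/6) = -158 - 1/24*(-1/6) = -158 + 1/144 = -22751/144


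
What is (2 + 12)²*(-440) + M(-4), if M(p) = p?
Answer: -86244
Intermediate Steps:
(2 + 12)²*(-440) + M(-4) = (2 + 12)²*(-440) - 4 = 14²*(-440) - 4 = 196*(-440) - 4 = -86240 - 4 = -86244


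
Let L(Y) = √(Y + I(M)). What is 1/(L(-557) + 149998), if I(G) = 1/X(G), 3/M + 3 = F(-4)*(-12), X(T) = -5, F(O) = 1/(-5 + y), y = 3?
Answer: 374995/56248501403 - I*√13930/112497002806 ≈ 6.6668e-6 - 1.0491e-9*I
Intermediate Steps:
F(O) = -½ (F(O) = 1/(-5 + 3) = 1/(-2) = -½)
M = 1 (M = 3/(-3 - ½*(-12)) = 3/(-3 + 6) = 3/3 = 3*(⅓) = 1)
I(G) = -⅕ (I(G) = 1/(-5) = -⅕)
L(Y) = √(-⅕ + Y) (L(Y) = √(Y - ⅕) = √(-⅕ + Y))
1/(L(-557) + 149998) = 1/(√(-5 + 25*(-557))/5 + 149998) = 1/(√(-5 - 13925)/5 + 149998) = 1/(√(-13930)/5 + 149998) = 1/((I*√13930)/5 + 149998) = 1/(I*√13930/5 + 149998) = 1/(149998 + I*√13930/5)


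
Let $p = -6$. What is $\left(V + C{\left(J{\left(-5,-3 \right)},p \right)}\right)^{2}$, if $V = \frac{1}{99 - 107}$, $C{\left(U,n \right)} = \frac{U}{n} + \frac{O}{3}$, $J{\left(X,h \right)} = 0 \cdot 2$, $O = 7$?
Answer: $\frac{2809}{576} \approx 4.8767$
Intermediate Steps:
$J{\left(X,h \right)} = 0$
$C{\left(U,n \right)} = \frac{7}{3} + \frac{U}{n}$ ($C{\left(U,n \right)} = \frac{U}{n} + \frac{7}{3} = \frac{7}{3} + \frac{U}{n}$)
$V = - \frac{1}{8}$ ($V = \frac{1}{-8} = - \frac{1}{8} \approx -0.125$)
$\left(V + C{\left(J{\left(-5,-3 \right)},p \right)}\right)^{2} = \left(- \frac{1}{8} + \left(\frac{7}{3} + \frac{0}{-6}\right)\right)^{2} = \left(- \frac{1}{8} + \left(\frac{7}{3} + 0 \left(- \frac{1}{6}\right)\right)\right)^{2} = \left(- \frac{1}{8} + \left(\frac{7}{3} + 0\right)\right)^{2} = \left(- \frac{1}{8} + \frac{7}{3}\right)^{2} = \left(\frac{53}{24}\right)^{2} = \frac{2809}{576}$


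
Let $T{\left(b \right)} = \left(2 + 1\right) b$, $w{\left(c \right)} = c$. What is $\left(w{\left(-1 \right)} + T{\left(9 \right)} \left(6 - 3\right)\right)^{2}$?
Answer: $6400$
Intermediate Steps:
$T{\left(b \right)} = 3 b$
$\left(w{\left(-1 \right)} + T{\left(9 \right)} \left(6 - 3\right)\right)^{2} = \left(-1 + 3 \cdot 9 \left(6 - 3\right)\right)^{2} = \left(-1 + 27 \left(6 - 3\right)\right)^{2} = \left(-1 + 27 \cdot 3\right)^{2} = \left(-1 + 81\right)^{2} = 80^{2} = 6400$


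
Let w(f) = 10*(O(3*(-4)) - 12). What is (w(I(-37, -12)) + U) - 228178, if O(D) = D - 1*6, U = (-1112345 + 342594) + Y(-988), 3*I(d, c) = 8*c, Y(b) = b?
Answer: -999217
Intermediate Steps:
I(d, c) = 8*c/3 (I(d, c) = (8*c)/3 = 8*c/3)
U = -770739 (U = (-1112345 + 342594) - 988 = -769751 - 988 = -770739)
O(D) = -6 + D (O(D) = D - 6 = -6 + D)
w(f) = -300 (w(f) = 10*((-6 + 3*(-4)) - 12) = 10*((-6 - 12) - 12) = 10*(-18 - 12) = 10*(-30) = -300)
(w(I(-37, -12)) + U) - 228178 = (-300 - 770739) - 228178 = -771039 - 228178 = -999217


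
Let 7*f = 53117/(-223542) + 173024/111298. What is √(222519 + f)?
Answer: √1549418226751777236221290/2638764282 ≈ 471.72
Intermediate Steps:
f = 1489377961/7916292846 (f = (53117/(-223542) + 173024/111298)/7 = (53117*(-1/223542) + 173024*(1/111298))/7 = (-53117/223542 + 86512/55649)/7 = (⅐)*(1489377961/1130898978) = 1489377961/7916292846 ≈ 0.18814)
√(222519 + f) = √(222519 + 1489377961/7916292846) = √(1761527057177035/7916292846) = √1549418226751777236221290/2638764282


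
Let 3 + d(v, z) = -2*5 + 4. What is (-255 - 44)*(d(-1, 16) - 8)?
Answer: 5083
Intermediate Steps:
d(v, z) = -9 (d(v, z) = -3 + (-2*5 + 4) = -3 + (-10 + 4) = -3 - 6 = -9)
(-255 - 44)*(d(-1, 16) - 8) = (-255 - 44)*(-9 - 8) = -299*(-17) = 5083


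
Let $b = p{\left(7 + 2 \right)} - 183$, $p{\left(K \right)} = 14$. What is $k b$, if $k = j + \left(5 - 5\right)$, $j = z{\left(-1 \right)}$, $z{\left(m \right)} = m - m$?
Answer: $0$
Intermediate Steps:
$z{\left(m \right)} = 0$
$j = 0$
$k = 0$ ($k = 0 + \left(5 - 5\right) = 0 + 0 = 0$)
$b = -169$ ($b = 14 - 183 = -169$)
$k b = 0 \left(-169\right) = 0$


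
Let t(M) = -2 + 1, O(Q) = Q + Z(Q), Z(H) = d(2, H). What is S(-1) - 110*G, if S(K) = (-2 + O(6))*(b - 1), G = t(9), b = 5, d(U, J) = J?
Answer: 150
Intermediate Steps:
Z(H) = H
O(Q) = 2*Q (O(Q) = Q + Q = 2*Q)
t(M) = -1
G = -1
S(K) = 40 (S(K) = (-2 + 2*6)*(5 - 1) = (-2 + 12)*4 = 10*4 = 40)
S(-1) - 110*G = 40 - 110*(-1) = 40 + 110 = 150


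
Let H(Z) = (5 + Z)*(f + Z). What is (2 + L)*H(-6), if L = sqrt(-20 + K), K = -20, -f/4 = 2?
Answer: 28 + 28*I*sqrt(10) ≈ 28.0 + 88.544*I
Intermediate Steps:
f = -8 (f = -4*2 = -8)
H(Z) = (-8 + Z)*(5 + Z) (H(Z) = (5 + Z)*(-8 + Z) = (-8 + Z)*(5 + Z))
L = 2*I*sqrt(10) (L = sqrt(-20 - 20) = sqrt(-40) = 2*I*sqrt(10) ≈ 6.3246*I)
(2 + L)*H(-6) = (2 + 2*I*sqrt(10))*(-40 + (-6)**2 - 3*(-6)) = (2 + 2*I*sqrt(10))*(-40 + 36 + 18) = (2 + 2*I*sqrt(10))*14 = 28 + 28*I*sqrt(10)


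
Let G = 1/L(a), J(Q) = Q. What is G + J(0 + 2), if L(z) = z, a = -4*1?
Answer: 7/4 ≈ 1.7500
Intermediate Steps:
a = -4
G = -¼ (G = 1/(-4) = -¼ ≈ -0.25000)
G + J(0 + 2) = -¼ + (0 + 2) = -¼ + 2 = 7/4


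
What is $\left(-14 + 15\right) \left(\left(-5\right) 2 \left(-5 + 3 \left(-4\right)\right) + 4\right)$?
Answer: $174$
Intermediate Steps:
$\left(-14 + 15\right) \left(\left(-5\right) 2 \left(-5 + 3 \left(-4\right)\right) + 4\right) = 1 \left(- 10 \left(-5 - 12\right) + 4\right) = 1 \left(\left(-10\right) \left(-17\right) + 4\right) = 1 \left(170 + 4\right) = 1 \cdot 174 = 174$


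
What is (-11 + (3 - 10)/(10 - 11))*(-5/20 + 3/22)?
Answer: 5/11 ≈ 0.45455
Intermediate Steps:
(-11 + (3 - 10)/(10 - 11))*(-5/20 + 3/22) = (-11 - 7/(-1))*(-5*1/20 + 3*(1/22)) = (-11 - 7*(-1))*(-¼ + 3/22) = (-11 + 7)*(-5/44) = -4*(-5/44) = 5/11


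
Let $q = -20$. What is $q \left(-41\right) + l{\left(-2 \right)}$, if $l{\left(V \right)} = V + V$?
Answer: $816$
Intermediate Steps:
$l{\left(V \right)} = 2 V$
$q \left(-41\right) + l{\left(-2 \right)} = \left(-20\right) \left(-41\right) + 2 \left(-2\right) = 820 - 4 = 816$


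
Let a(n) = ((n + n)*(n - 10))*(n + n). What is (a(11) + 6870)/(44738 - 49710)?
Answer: -3677/2486 ≈ -1.4791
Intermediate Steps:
a(n) = 4*n²*(-10 + n) (a(n) = ((2*n)*(-10 + n))*(2*n) = (2*n*(-10 + n))*(2*n) = 4*n²*(-10 + n))
(a(11) + 6870)/(44738 - 49710) = (4*11²*(-10 + 11) + 6870)/(44738 - 49710) = (4*121*1 + 6870)/(-4972) = (484 + 6870)*(-1/4972) = 7354*(-1/4972) = -3677/2486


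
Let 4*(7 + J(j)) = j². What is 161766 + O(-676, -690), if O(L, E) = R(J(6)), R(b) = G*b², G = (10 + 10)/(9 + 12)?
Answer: 3397166/21 ≈ 1.6177e+5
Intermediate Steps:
G = 20/21 ≈ 0.95238
J(j) = -7 + j²/4
R(b) = 20*b²/21
O(L, E) = 80/21 (O(L, E) = 20*(-7 + (¼)*6²)²/21 = 20*(-7 + (¼)*36)²/21 = 20*(-7 + 9)²/21 = (20/21)*2² = (20/21)*4 = 80/21)
161766 + O(-676, -690) = 161766 + 80/21 = 3397166/21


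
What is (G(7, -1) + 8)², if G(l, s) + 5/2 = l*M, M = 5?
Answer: 6561/4 ≈ 1640.3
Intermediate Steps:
G(l, s) = -5/2 + 5*l (G(l, s) = -5/2 + l*5 = -5/2 + 5*l)
(G(7, -1) + 8)² = ((-5/2 + 5*7) + 8)² = ((-5/2 + 35) + 8)² = (65/2 + 8)² = (81/2)² = 6561/4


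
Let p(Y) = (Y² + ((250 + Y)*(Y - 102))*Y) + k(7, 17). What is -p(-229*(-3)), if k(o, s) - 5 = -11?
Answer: -377047578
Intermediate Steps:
k(o, s) = -6 (k(o, s) = 5 - 11 = -6)
p(Y) = -6 + Y² + Y*(-102 + Y)*(250 + Y) (p(Y) = (Y² + ((250 + Y)*(Y - 102))*Y) - 6 = (Y² + ((250 + Y)*(-102 + Y))*Y) - 6 = (Y² + ((-102 + Y)*(250 + Y))*Y) - 6 = (Y² + Y*(-102 + Y)*(250 + Y)) - 6 = -6 + Y² + Y*(-102 + Y)*(250 + Y))
-p(-229*(-3)) = -(-6 + (-229*(-3))³ - (-5839500)*(-3) + 149*(-229*(-3))²) = -(-6 + 687³ - 25500*687 + 149*687²) = -(-6 + 324242703 - 17518500 + 149*471969) = -(-6 + 324242703 - 17518500 + 70323381) = -1*377047578 = -377047578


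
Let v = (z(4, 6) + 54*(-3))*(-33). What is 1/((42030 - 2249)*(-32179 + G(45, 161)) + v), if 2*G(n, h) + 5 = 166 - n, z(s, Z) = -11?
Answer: -1/1277799792 ≈ -7.8260e-10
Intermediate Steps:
G(n, h) = 161/2 - n/2 (G(n, h) = -5/2 + (166 - n)/2 = -5/2 + (83 - n/2) = 161/2 - n/2)
v = 5709 (v = (-11 + 54*(-3))*(-33) = (-11 - 162)*(-33) = -173*(-33) = 5709)
1/((42030 - 2249)*(-32179 + G(45, 161)) + v) = 1/((42030 - 2249)*(-32179 + (161/2 - ½*45)) + 5709) = 1/(39781*(-32179 + (161/2 - 45/2)) + 5709) = 1/(39781*(-32179 + 58) + 5709) = 1/(39781*(-32121) + 5709) = 1/(-1277805501 + 5709) = 1/(-1277799792) = -1/1277799792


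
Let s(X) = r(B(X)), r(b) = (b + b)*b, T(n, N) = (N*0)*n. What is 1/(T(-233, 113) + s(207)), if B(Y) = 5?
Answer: 1/50 ≈ 0.020000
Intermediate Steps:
T(n, N) = 0 (T(n, N) = 0*n = 0)
r(b) = 2*b² (r(b) = (2*b)*b = 2*b²)
s(X) = 50 (s(X) = 2*5² = 2*25 = 50)
1/(T(-233, 113) + s(207)) = 1/(0 + 50) = 1/50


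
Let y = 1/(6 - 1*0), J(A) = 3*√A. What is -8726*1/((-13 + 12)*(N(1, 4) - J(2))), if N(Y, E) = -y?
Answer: 52356/647 - 942408*√2/647 ≈ -1979.0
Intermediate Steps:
y = ⅙ (y = 1/(6 + 0) = 1/6 = ⅙ ≈ 0.16667)
N(Y, E) = -⅙ (N(Y, E) = -1*⅙ = -⅙)
-8726*1/((-13 + 12)*(N(1, 4) - J(2))) = -8726*1/((-13 + 12)*(-⅙ - 3*√2)) = -8726*(-1/(-⅙ - 3*√2)) = -8726/(⅙ + 3*√2)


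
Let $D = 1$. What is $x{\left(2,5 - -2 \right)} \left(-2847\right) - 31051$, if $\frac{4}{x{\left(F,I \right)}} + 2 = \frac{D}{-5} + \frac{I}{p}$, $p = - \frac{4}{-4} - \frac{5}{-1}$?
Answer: $- \frac{620941}{31} \approx -20030.0$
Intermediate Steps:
$p = 6$ ($p = \left(-4\right) \left(- \frac{1}{4}\right) - -5 = 1 + 5 = 6$)
$x{\left(F,I \right)} = \frac{4}{- \frac{11}{5} + \frac{I}{6}}$ ($x{\left(F,I \right)} = \frac{4}{-2 + \left(1 \frac{1}{-5} + \frac{I}{6}\right)} = \frac{4}{-2 + \left(1 \left(- \frac{1}{5}\right) + I \frac{1}{6}\right)} = \frac{4}{-2 + \left(- \frac{1}{5} + \frac{I}{6}\right)} = \frac{4}{- \frac{11}{5} + \frac{I}{6}}$)
$x{\left(2,5 - -2 \right)} \left(-2847\right) - 31051 = \frac{120}{-66 + 5 \left(5 - -2\right)} \left(-2847\right) - 31051 = \frac{120}{-66 + 5 \left(5 + 2\right)} \left(-2847\right) - 31051 = \frac{120}{-66 + 5 \cdot 7} \left(-2847\right) - 31051 = \frac{120}{-66 + 35} \left(-2847\right) - 31051 = \frac{120}{-31} \left(-2847\right) - 31051 = 120 \left(- \frac{1}{31}\right) \left(-2847\right) - 31051 = \left(- \frac{120}{31}\right) \left(-2847\right) - 31051 = \frac{341640}{31} - 31051 = - \frac{620941}{31}$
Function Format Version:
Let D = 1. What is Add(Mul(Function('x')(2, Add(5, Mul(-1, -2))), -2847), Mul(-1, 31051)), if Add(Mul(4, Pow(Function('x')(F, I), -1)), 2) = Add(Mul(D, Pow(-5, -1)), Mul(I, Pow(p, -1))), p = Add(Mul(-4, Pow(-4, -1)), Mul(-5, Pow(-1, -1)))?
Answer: Rational(-620941, 31) ≈ -20030.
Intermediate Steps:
p = 6 (p = Add(Mul(-4, Rational(-1, 4)), Mul(-5, -1)) = Add(1, 5) = 6)
Function('x')(F, I) = Mul(4, Pow(Add(Rational(-11, 5), Mul(Rational(1, 6), I)), -1)) (Function('x')(F, I) = Mul(4, Pow(Add(-2, Add(Mul(1, Pow(-5, -1)), Mul(I, Pow(6, -1)))), -1)) = Mul(4, Pow(Add(-2, Add(Mul(1, Rational(-1, 5)), Mul(I, Rational(1, 6)))), -1)) = Mul(4, Pow(Add(-2, Add(Rational(-1, 5), Mul(Rational(1, 6), I))), -1)) = Mul(4, Pow(Add(Rational(-11, 5), Mul(Rational(1, 6), I)), -1)))
Add(Mul(Function('x')(2, Add(5, Mul(-1, -2))), -2847), Mul(-1, 31051)) = Add(Mul(Mul(120, Pow(Add(-66, Mul(5, Add(5, Mul(-1, -2)))), -1)), -2847), Mul(-1, 31051)) = Add(Mul(Mul(120, Pow(Add(-66, Mul(5, Add(5, 2))), -1)), -2847), -31051) = Add(Mul(Mul(120, Pow(Add(-66, Mul(5, 7)), -1)), -2847), -31051) = Add(Mul(Mul(120, Pow(Add(-66, 35), -1)), -2847), -31051) = Add(Mul(Mul(120, Pow(-31, -1)), -2847), -31051) = Add(Mul(Mul(120, Rational(-1, 31)), -2847), -31051) = Add(Mul(Rational(-120, 31), -2847), -31051) = Add(Rational(341640, 31), -31051) = Rational(-620941, 31)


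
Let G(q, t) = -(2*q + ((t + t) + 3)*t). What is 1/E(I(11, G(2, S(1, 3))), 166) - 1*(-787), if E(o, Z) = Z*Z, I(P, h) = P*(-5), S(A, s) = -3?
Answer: 21686573/27556 ≈ 787.00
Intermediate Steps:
G(q, t) = -2*q - t*(3 + 2*t) (G(q, t) = -(2*q + (2*t + 3)*t) = -(2*q + (3 + 2*t)*t) = -(2*q + t*(3 + 2*t)) = -2*q - t*(3 + 2*t))
I(P, h) = -5*P
E(o, Z) = Z²
1/E(I(11, G(2, S(1, 3))), 166) - 1*(-787) = 1/(166²) - 1*(-787) = 1/27556 + 787 = 21686573/27556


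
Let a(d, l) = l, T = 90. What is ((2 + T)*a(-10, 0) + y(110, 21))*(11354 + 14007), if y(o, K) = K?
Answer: 532581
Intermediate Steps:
((2 + T)*a(-10, 0) + y(110, 21))*(11354 + 14007) = ((2 + 90)*0 + 21)*(11354 + 14007) = (92*0 + 21)*25361 = (0 + 21)*25361 = 21*25361 = 532581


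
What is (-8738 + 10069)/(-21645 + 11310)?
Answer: -1331/10335 ≈ -0.12879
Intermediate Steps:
(-8738 + 10069)/(-21645 + 11310) = 1331/(-10335) = 1331*(-1/10335) = -1331/10335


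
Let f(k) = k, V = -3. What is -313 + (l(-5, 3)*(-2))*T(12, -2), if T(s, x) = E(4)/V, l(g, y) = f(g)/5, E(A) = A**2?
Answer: -971/3 ≈ -323.67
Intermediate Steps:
l(g, y) = g/5
T(s, x) = -16/3 (T(s, x) = 4**2/(-3) = 16*(-1/3) = -16/3)
-313 + (l(-5, 3)*(-2))*T(12, -2) = -313 + (((1/5)*(-5))*(-2))*(-16/3) = -313 - 1*(-2)*(-16/3) = -313 + 2*(-16/3) = -313 - 32/3 = -971/3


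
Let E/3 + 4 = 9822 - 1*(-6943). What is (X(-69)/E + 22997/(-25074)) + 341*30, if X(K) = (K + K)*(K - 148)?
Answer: 1433059666057/140088438 ≈ 10230.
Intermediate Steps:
E = 50283 (E = -12 + 3*(9822 - 1*(-6943)) = -12 + 3*(9822 + 6943) = -12 + 3*16765 = -12 + 50295 = 50283)
X(K) = 2*K*(-148 + K) (X(K) = (2*K)*(-148 + K) = 2*K*(-148 + K))
(X(-69)/E + 22997/(-25074)) + 341*30 = ((2*(-69)*(-148 - 69))/50283 + 22997/(-25074)) + 341*30 = ((2*(-69)*(-217))*(1/50283) + 22997*(-1/25074)) + 10230 = (29946*(1/50283) - 22997/25074) + 10230 = (9982/16761 - 22997/25074) + 10230 = -45054683/140088438 + 10230 = 1433059666057/140088438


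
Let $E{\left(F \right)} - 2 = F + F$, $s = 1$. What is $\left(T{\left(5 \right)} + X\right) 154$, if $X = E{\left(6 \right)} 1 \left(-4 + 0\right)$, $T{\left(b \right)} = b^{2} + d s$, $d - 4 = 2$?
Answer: $-3850$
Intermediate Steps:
$d = 6$ ($d = 4 + 2 = 6$)
$E{\left(F \right)} = 2 + 2 F$ ($E{\left(F \right)} = 2 + \left(F + F\right) = 2 + 2 F$)
$T{\left(b \right)} = 6 + b^{2}$ ($T{\left(b \right)} = b^{2} + 6 \cdot 1 = b^{2} + 6 = 6 + b^{2}$)
$X = -56$ ($X = \left(2 + 2 \cdot 6\right) 1 \left(-4 + 0\right) = \left(2 + 12\right) 1 \left(-4\right) = 14 \left(-4\right) = -56$)
$\left(T{\left(5 \right)} + X\right) 154 = \left(\left(6 + 5^{2}\right) - 56\right) 154 = \left(\left(6 + 25\right) - 56\right) 154 = \left(31 - 56\right) 154 = \left(-25\right) 154 = -3850$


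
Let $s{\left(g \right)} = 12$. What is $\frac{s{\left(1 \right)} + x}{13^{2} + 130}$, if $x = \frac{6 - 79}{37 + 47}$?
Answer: $\frac{935}{25116} \approx 0.037227$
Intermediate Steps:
$x = - \frac{73}{84} \approx -0.86905$
$\frac{s{\left(1 \right)} + x}{13^{2} + 130} = \frac{12 - \frac{73}{84}}{13^{2} + 130} = \frac{935}{84 \left(169 + 130\right)} = \frac{935}{84 \cdot 299} = \frac{935}{84} \cdot \frac{1}{299} = \frac{935}{25116}$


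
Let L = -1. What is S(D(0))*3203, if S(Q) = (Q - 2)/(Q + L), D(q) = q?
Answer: 6406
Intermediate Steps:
S(Q) = (-2 + Q)/(-1 + Q) (S(Q) = (Q - 2)/(Q - 1) = (-2 + Q)/(-1 + Q))
S(D(0))*3203 = ((-2 + 0)/(-1 + 0))*3203 = (-2/(-1))*3203 = -1*(-2)*3203 = 2*3203 = 6406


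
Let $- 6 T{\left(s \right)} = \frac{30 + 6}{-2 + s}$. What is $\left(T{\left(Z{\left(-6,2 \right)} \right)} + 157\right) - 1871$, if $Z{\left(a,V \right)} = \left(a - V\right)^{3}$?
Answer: $- \frac{440495}{257} \approx -1714.0$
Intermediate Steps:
$T{\left(s \right)} = - \frac{6}{-2 + s}$ ($T{\left(s \right)} = - \frac{\left(30 + 6\right) \frac{1}{-2 + s}}{6} = - \frac{36 \frac{1}{-2 + s}}{6} = - \frac{6}{-2 + s}$)
$\left(T{\left(Z{\left(-6,2 \right)} \right)} + 157\right) - 1871 = \left(- \frac{6}{-2 - \left(2 - -6\right)^{3}} + 157\right) - 1871 = \left(- \frac{6}{-2 - \left(2 + 6\right)^{3}} + 157\right) - 1871 = \left(- \frac{6}{-2 - 8^{3}} + 157\right) - 1871 = \left(- \frac{6}{-2 - 512} + 157\right) - 1871 = \left(- \frac{6}{-514} + 157\right) - 1871 = \left(\left(-6\right) \left(- \frac{1}{514}\right) + 157\right) - 1871 = \left(\frac{3}{257} + 157\right) - 1871 = \frac{40352}{257} - 1871 = - \frac{440495}{257}$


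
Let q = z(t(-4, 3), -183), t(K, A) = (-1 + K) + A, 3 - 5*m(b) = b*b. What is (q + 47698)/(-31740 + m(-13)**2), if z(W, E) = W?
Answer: -149050/95743 ≈ -1.5568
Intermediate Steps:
m(b) = 3/5 - b**2/5 (m(b) = 3/5 - b*b/5 = 3/5 - b**2/5)
t(K, A) = -1 + A + K
q = -2 (q = -1 + 3 - 4 = -2)
(q + 47698)/(-31740 + m(-13)**2) = (-2 + 47698)/(-31740 + (3/5 - 1/5*(-13)**2)**2) = 47696/(-31740 + (3/5 - 1/5*169)**2) = 47696/(-31740 + (3/5 - 169/5)**2) = 47696/(-31740 + (-166/5)**2) = 47696/(-31740 + 27556/25) = 47696/(-765944/25) = 47696*(-25/765944) = -149050/95743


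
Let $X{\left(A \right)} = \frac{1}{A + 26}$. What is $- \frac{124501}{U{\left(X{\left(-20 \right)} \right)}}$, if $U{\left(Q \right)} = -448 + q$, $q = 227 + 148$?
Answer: $\frac{124501}{73} \approx 1705.5$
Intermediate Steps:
$X{\left(A \right)} = \frac{1}{26 + A}$
$q = 375$
$U{\left(Q \right)} = -73$ ($U{\left(Q \right)} = -448 + 375 = -73$)
$- \frac{124501}{U{\left(X{\left(-20 \right)} \right)}} = - \frac{124501}{-73} = \left(-124501\right) \left(- \frac{1}{73}\right) = \frac{124501}{73}$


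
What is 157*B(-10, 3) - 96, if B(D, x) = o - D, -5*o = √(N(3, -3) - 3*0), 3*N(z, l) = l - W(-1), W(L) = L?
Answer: 1474 - 157*I*√6/15 ≈ 1474.0 - 25.638*I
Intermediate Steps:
N(z, l) = ⅓ + l/3 (N(z, l) = (l - 1*(-1))/3 = (l + 1)/3 = (1 + l)/3 = ⅓ + l/3)
o = -I*√6/15 (o = -√((⅓ + (⅓)*(-3)) - 3*0)/5 = -√((⅓ - 1) + 0)/5 = -√(-⅔ + 0)/5 = -I*√6/15 ≈ -0.1633*I)
B(D, x) = -D - I*√6/15 (B(D, x) = -I*√6/15 - D = -D - I*√6/15)
157*B(-10, 3) - 96 = 157*(-1*(-10) - I*√6/15) - 96 = 157*(10 - I*√6/15) - 96 = (1570 - 157*I*√6/15) - 96 = 1474 - 157*I*√6/15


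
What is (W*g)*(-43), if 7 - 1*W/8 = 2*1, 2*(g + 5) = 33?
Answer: -19780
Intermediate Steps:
g = 23/2 (g = -5 + (1/2)*33 = -5 + 33/2 = 23/2 ≈ 11.500)
W = 40 (W = 56 - 16 = 40)
(W*g)*(-43) = (40*(23/2))*(-43) = 460*(-43) = -19780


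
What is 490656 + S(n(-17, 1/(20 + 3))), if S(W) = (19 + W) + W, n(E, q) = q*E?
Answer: 11285491/23 ≈ 4.9067e+5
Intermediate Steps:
n(E, q) = E*q
S(W) = 19 + 2*W
490656 + S(n(-17, 1/(20 + 3))) = 490656 + (19 + 2*(-17/(20 + 3))) = 490656 + (19 + 2*(-17/23)) = 490656 + (19 - 34/23) = 490656 + 403/23 = 11285491/23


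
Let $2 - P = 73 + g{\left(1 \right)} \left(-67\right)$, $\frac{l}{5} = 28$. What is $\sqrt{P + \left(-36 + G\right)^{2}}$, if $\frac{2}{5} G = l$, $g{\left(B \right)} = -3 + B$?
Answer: $\sqrt{98391} \approx 313.67$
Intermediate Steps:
$l = 140$ ($l = 5 \cdot 28 = 140$)
$G = 350$ ($G = \frac{5}{2} \cdot 140 = 350$)
$P = -205$ ($P = 2 - \left(73 + \left(-3 + 1\right) \left(-67\right)\right) = 2 - \left(73 - -134\right) = 2 - \left(73 + 134\right) = 2 - 207 = -205$)
$\sqrt{P + \left(-36 + G\right)^{2}} = \sqrt{-205 + \left(-36 + 350\right)^{2}} = \sqrt{-205 + 314^{2}} = \sqrt{-205 + 98596} = \sqrt{98391}$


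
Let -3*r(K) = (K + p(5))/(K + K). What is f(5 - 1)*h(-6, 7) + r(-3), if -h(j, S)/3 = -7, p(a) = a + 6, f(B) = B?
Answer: 760/9 ≈ 84.444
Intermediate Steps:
p(a) = 6 + a
h(j, S) = 21 (h(j, S) = -3*(-7) = 21)
r(K) = -(11 + K)/(6*K) (r(K) = -(K + (6 + 5))/(3*(K + K)) = -(K + 11)/(3*(2*K)) = -(11 + K)*1/(2*K)/3 = -(11 + K)/(6*K))
f(5 - 1)*h(-6, 7) + r(-3) = (5 - 1)*21 + (1/6)*(-11 - 1*(-3))/(-3) = 4*21 + (1/6)*(-1/3)*(-11 + 3) = 84 + (1/6)*(-1/3)*(-8) = 84 + 4/9 = 760/9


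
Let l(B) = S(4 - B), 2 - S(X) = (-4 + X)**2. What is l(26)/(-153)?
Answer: 674/153 ≈ 4.4052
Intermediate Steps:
S(X) = 2 - (-4 + X)**2
l(B) = 2 - B**2 (l(B) = 2 - (-4 + (4 - B))**2 = 2 - (-B)**2 = 2 - B**2)
l(26)/(-153) = (2 - 1*26**2)/(-153) = (2 - 1*676)*(-1/153) = (2 - 676)*(-1/153) = -674*(-1/153) = 674/153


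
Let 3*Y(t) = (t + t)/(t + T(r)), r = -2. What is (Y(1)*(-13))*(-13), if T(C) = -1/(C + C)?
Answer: 1352/15 ≈ 90.133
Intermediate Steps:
T(C) = -1/(2*C)
Y(t) = 2*t/(3*(¼ + t)) (Y(t) = ((t + t)/(t - ½/(-2)))/3 = ((2*t)/(t - ½*(-½)))/3 = ((2*t)/(t + ¼))/3 = ((2*t)/(¼ + t))/3 = (2*t/(¼ + t))/3 = 2*t/(3*(¼ + t)))
(Y(1)*(-13))*(-13) = (((8/3)*1/(1 + 4*1))*(-13))*(-13) = (((8/3)*1/(1 + 4))*(-13))*(-13) = (((8/3)*1/5)*(-13))*(-13) = (((8/3)*1*(⅕))*(-13))*(-13) = ((8/15)*(-13))*(-13) = -104/15*(-13) = 1352/15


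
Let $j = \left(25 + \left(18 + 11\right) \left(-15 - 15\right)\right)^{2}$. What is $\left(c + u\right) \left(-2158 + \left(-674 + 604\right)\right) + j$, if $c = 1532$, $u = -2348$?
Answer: $2532073$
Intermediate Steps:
$j = 714025$ ($j = \left(25 + 29 \left(-30\right)\right)^{2} = \left(25 - 870\right)^{2} = \left(-845\right)^{2} = 714025$)
$\left(c + u\right) \left(-2158 + \left(-674 + 604\right)\right) + j = \left(1532 - 2348\right) \left(-2158 + \left(-674 + 604\right)\right) + 714025 = - 816 \left(-2158 - 70\right) + 714025 = \left(-816\right) \left(-2228\right) + 714025 = 1818048 + 714025 = 2532073$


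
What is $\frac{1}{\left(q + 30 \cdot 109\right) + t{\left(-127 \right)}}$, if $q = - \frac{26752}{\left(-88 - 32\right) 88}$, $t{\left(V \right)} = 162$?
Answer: $\frac{15}{51518} \approx 0.00029116$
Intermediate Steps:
$q = \frac{38}{15}$ ($q = - \frac{26752}{\left(-120\right) 88} = - \frac{26752}{-10560} = \left(-26752\right) \left(- \frac{1}{10560}\right) = \frac{38}{15} \approx 2.5333$)
$\frac{1}{\left(q + 30 \cdot 109\right) + t{\left(-127 \right)}} = \frac{1}{\left(\frac{38}{15} + 30 \cdot 109\right) + 162} = \frac{1}{\left(\frac{38}{15} + 3270\right) + 162} = \frac{1}{\frac{49088}{15} + 162} = \frac{1}{\frac{51518}{15}} = \frac{15}{51518}$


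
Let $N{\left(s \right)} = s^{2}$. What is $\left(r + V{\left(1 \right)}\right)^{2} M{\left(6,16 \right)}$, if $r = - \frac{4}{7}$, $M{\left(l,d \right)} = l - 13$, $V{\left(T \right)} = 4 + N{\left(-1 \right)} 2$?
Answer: $- \frac{1444}{7} \approx -206.29$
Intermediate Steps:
$V{\left(T \right)} = 6$ ($V{\left(T \right)} = 4 + \left(-1\right)^{2} \cdot 2 = 4 + 1 \cdot 2 = 4 + 2 = 6$)
$M{\left(l,d \right)} = -13 + l$
$r = - \frac{4}{7}$ ($r = \left(-4\right) \frac{1}{7} = - \frac{4}{7} \approx -0.57143$)
$\left(r + V{\left(1 \right)}\right)^{2} M{\left(6,16 \right)} = \left(- \frac{4}{7} + 6\right)^{2} \left(-13 + 6\right) = \left(\frac{38}{7}\right)^{2} \left(-7\right) = \frac{1444}{49} \left(-7\right) = - \frac{1444}{7}$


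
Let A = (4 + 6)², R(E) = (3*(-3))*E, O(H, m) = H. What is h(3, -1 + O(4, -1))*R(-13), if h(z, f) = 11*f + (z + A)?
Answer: 15912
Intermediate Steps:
R(E) = -9*E
A = 100 (A = 10² = 100)
h(z, f) = 100 + z + 11*f (h(z, f) = 11*f + (z + 100) = 11*f + (100 + z) = 100 + z + 11*f)
h(3, -1 + O(4, -1))*R(-13) = (100 + 3 + 11*(-1 + 4))*(-9*(-13)) = (100 + 3 + 11*3)*117 = (100 + 3 + 33)*117 = 136*117 = 15912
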